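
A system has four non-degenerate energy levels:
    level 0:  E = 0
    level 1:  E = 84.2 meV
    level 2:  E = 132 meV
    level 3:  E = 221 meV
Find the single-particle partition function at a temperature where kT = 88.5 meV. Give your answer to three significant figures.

Z = 1.69

Eᵢ/kT = 0, 0.95141, 1.4915, 2.4972.
Z = Σ e^(−Eᵢ/kT) = e^(−0) + e^(−0.95141) + e^(−1.4915) + e^(−2.4972) = 1.0000 + 0.38620 + 0.22503 + 0.082315 = 1.6935.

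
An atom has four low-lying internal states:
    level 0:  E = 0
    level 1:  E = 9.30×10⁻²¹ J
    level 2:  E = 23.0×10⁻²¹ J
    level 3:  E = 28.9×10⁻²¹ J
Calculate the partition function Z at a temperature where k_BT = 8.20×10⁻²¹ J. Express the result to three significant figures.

Z = 1.41

Eᵢ/kT = 0, 1.1341, 2.8049, 3.5244.
Z = Σ e^(−Eᵢ/kT) = e^(−0) + e^(−1.1341) + e^(−2.8049) + e^(−3.5244) = 1.0000 + 0.32171 + 0.060513 + 0.029469 = 1.4117.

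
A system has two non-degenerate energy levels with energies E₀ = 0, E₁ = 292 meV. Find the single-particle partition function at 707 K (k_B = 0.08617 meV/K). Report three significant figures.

k_BT = 0.08617 × 707 K = 60.922 meV.
Eᵢ/kT = 0, 4.7930.
Z = Σ e^(−Eᵢ/kT) = e^(−0) + e^(−4.7930) = 1.0000 + 0.0082876 = 1.0083.

Z = 1.01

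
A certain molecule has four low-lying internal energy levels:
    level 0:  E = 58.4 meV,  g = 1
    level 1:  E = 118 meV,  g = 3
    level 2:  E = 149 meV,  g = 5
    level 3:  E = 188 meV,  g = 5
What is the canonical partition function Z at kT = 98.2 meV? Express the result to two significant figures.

Z = 3.3

Eᵢ/kT = 0.5947, 1.202, 1.517, 1.914.
Z = Σ gᵢe^(−Eᵢ/kT) = 1·e^(−0.5947) + 3·e^(−1.202) + 5·e^(−1.517) + 5·e^(−1.914) = 0.5517 + 0.9018 + 1.097 + 0.7374 = 3.288.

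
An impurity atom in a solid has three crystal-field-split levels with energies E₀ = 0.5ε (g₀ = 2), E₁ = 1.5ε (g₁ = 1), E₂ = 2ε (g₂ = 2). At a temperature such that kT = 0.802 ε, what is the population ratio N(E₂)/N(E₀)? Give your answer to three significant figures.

n₂/n₀ = (g₂/g₀) exp[−(E₂−E₀)/kT] = (2/2) × exp(−(1.5ε)/(0.802ε)) = (2/2) × exp(-1.8703) = 0.154.

0.154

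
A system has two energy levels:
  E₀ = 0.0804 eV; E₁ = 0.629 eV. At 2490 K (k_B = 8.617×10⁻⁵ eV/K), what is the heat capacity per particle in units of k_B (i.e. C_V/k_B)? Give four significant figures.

0.4366

k_BT = 8.617×10⁻⁵ × 2490 K = 0.214563 eV.
Eᵢ/kT = 0.374715, 2.93154.
Z = Σ e^(−Eᵢ/kT) = e^(−0.374715) + e^(−2.93154) = 0.687485 + 0.0533149 = 0.740800.
⟨E⟩ = 0.119882 eV, ⟨E²⟩ = 0.0344730 eV².
C_V/k_B = (⟨E²⟩ − ⟨E⟩²)/(kT)² = (0.0344730 − 0.0143717)/0.0460373 = 0.4366.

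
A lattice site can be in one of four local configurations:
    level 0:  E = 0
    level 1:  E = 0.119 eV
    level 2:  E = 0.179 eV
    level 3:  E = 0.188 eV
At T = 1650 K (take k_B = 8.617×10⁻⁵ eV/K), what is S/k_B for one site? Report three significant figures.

k_BT = 8.617×10⁻⁵ × 1650 K = 0.14218 eV.
Eᵢ/kT = 0, 0.83697, 1.2590, 1.3223.
Z = Σ e^(−Eᵢ/kT) = e^(−0) + e^(−0.83697) + e^(−1.2590) + e^(−1.3223) = 1.0000 + 0.43302 + 0.28394 + 0.26652 = 1.9835.
⟨E⟩ = Σ EᵢPᵢ = 0.076864 eV.
S/k_B = ln Z + ⟨E⟩/kT = ln(1.9835) + 0.076864/0.14218 = 0.68486 + 0.54061 = 1.23.

1.23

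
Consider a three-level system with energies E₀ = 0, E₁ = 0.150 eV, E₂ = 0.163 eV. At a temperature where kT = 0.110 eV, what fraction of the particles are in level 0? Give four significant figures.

Eᵢ/kT = 0, 1.36364, 1.48182.
Z = Σ e^(−Eᵢ/kT) = e^(−0) + e^(−1.36364) + e^(−1.48182) = 1.00000 + 0.255728 + 0.227224 = 1.48295.
P₀ = e^(−E₀/kT) / Z = 1.00000/1.48295 = 0.6743.

0.6743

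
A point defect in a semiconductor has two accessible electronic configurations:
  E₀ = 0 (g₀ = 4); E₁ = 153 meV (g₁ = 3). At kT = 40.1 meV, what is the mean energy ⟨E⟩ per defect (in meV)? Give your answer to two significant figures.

Eᵢ/kT = 0, 3.815.
Z = Σ gᵢe^(−Eᵢ/kT) = 4·e^(−0) + 3·e^(−3.815) = 4.000 + 0.06611 = 4.066.
⟨E⟩ = Σ Eᵢ gᵢe^(−Eᵢ/kT) / Z = (0·4.000 + 153·0.06611) / 4.066 = 2.5 meV.

2.5 meV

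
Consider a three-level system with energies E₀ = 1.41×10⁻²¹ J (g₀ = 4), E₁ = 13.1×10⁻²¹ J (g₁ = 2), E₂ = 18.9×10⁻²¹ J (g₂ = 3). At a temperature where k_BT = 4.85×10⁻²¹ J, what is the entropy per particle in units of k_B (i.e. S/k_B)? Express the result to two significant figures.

Eᵢ/kT = 0.2907, 2.701, 3.897.
Z = Σ gᵢe^(−Eᵢ/kT) = 4·e^(−0.2907) + 2·e^(−2.701) + 3·e^(−3.897) = 2.991 + 0.1343 + 0.06091 = 3.186.
⟨E⟩ = Σ EᵢPᵢ = 2.237 ×10⁻²¹ J.
S/k_B = ln Z + ⟨E⟩/kT = ln(3.186) + 2.237/4.85 = 1.159 + 0.4612 = 1.6.

1.6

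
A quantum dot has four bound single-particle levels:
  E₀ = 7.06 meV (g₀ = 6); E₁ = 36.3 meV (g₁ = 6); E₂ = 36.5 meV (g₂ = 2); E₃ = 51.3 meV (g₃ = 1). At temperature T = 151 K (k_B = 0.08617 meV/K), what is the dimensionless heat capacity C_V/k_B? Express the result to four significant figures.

k_BT = 0.08617 × 151 K = 13.0117 meV.
Eᵢ/kT = 0.542589, 2.78980, 2.80517, 3.94261.
Z = Σ gᵢe^(−Eᵢ/kT) = 6·e^(−0.542589) + 6·e^(−2.78980) + 2·e^(−2.80517) + 1·e^(−3.94261) = 3.48745 + 0.368601 + 0.120993 + 0.0193975 = 3.99644.
⟨E⟩ = 10.8629 meV, ⟨E²⟩ = 218.137 meV².
C_V/k_B = (⟨E²⟩ − ⟨E⟩²)/(kT)² = (218.137 − 118.003)/169.304 = 0.5914.

0.5914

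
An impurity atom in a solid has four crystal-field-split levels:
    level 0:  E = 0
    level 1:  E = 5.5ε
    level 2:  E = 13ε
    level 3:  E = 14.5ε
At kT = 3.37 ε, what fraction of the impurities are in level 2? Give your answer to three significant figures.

0.0172

Eᵢ/kT = 0, 1.6320, 3.8576, 4.3027.
Z = Σ e^(−Eᵢ/kT) = e^(−0) + e^(−1.6320) + e^(−3.8576) + e^(−4.3027) = 1.0000 + 0.19554 + 0.021119 + 0.013532 = 1.2302.
P₂ = e^(−E₂/kT) / Z = 0.021119/1.2302 = 0.0172.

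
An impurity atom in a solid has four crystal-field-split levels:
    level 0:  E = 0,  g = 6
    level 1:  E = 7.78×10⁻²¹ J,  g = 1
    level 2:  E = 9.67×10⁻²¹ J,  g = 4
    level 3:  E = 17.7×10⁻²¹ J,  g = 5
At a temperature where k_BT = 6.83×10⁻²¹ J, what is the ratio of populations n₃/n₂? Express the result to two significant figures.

0.39

n₃/n₂ = (g₃/g₂) exp[−(E₃−E₂)/kT] = (5/4) × exp(−(8.03 ×10⁻²¹ J)/(6.83 ×10⁻²¹ J)) = (5/4) × exp(-1.176) = 0.39.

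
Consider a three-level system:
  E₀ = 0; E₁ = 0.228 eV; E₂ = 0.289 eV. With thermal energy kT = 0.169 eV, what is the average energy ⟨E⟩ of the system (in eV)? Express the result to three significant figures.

0.0774 eV

Eᵢ/kT = 0, 1.3491, 1.7101.
Z = Σ e^(−Eᵢ/kT) = e^(−0) + e^(−1.3491) + e^(−1.7101) = 1.0000 + 0.25947 + 0.18085 = 1.4403.
⟨E⟩ = Σ Eᵢ e^(−Eᵢ/kT) / Z = (0·1.0000 + 0.228·0.25947 + 0.289·0.18085) / 1.4403 = 0.0774 eV.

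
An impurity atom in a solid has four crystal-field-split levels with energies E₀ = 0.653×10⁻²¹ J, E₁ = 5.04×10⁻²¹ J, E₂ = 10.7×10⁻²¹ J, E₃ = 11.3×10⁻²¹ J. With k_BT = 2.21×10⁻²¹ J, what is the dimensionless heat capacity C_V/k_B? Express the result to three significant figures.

0.723

Eᵢ/kT = 0.29548, 2.2805, 4.8416, 5.1131.
Z = Σ e^(−Eᵢ/kT) = e^(−0.29548) + e^(−2.2805) + e^(−4.8416) + e^(−5.1131) = 0.74417 + 0.10223 + 0.0078944 + 0.0060174 = 0.86031.
⟨E⟩ = 1.3410, ⟨E²⟩ = 5.3310.
C_V/k_B = (⟨E²⟩ − ⟨E⟩²)/(kT)² = (5.3310 − 1.7983)/4.8841 = 0.723.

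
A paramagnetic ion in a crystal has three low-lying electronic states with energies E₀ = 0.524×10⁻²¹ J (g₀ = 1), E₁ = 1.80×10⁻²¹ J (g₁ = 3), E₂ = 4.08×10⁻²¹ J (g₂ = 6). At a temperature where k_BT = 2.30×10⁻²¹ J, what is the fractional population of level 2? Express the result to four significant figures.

Eᵢ/kT = 0.227826, 0.782609, 1.77391.
Z = Σ gᵢe^(−Eᵢ/kT) = 1·e^(−0.227826) + 3·e^(−0.782609) + 6·e^(−1.77391) = 0.796263 + 1.37163 + 1.01801 = 3.18590.
P₂ = g₂ e^(−E₂/kT) / Z = 1.01801/3.18590 = 0.3195.

0.3195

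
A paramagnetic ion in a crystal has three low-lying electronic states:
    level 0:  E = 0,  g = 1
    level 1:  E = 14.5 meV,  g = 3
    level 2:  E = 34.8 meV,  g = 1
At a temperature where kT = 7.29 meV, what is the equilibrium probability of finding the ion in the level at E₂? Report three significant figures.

0.00595

Eᵢ/kT = 0, 1.9890, 4.7737.
Z = Σ gᵢe^(−Eᵢ/kT) = 1·e^(−0) + 3·e^(−1.9890) + 1·e^(−4.7737) = 1.0000 + 0.41050 + 0.0084491 = 1.4189.
P₂ = g₂ e^(−E₂/kT) / Z = 0.0084491/1.4189 = 0.00595.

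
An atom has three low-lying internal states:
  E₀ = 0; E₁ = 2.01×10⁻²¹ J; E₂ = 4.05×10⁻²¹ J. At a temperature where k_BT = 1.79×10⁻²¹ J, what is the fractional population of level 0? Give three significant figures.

Eᵢ/kT = 0, 1.1229, 2.2626.
Z = Σ e^(−Eᵢ/kT) = e^(−0) + e^(−1.1229) + e^(−2.2626) = 1.0000 + 0.32533 + 0.10408 = 1.4294.
P₀ = e^(−E₀/kT) / Z = 1.0000/1.4294 = 0.700.

0.700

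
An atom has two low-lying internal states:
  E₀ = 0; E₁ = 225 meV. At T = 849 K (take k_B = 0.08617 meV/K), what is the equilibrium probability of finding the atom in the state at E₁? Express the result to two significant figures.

k_BT = 0.08617 × 849 K = 73.16 meV.
Eᵢ/kT = 0, 3.075.
Z = Σ e^(−Eᵢ/kT) = e^(−0) + e^(−3.075) = 1.000 + 0.04619 = 1.046.
P₁ = e^(−E₁/kT) / Z = 0.04619/1.046 = 0.044.

0.044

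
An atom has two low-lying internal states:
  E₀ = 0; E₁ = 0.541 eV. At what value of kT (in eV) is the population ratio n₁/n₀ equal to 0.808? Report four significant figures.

2.538 eV

n₁/n₀ = exp[−(E₁−E₀)/kT] = 0.808.
⇒ (E₁−E₀)/kT = ln(1/0.808) = ln(1.23762) = 0.213190.
kT = 0.541 eV / 0.213190 = 2.538 eV.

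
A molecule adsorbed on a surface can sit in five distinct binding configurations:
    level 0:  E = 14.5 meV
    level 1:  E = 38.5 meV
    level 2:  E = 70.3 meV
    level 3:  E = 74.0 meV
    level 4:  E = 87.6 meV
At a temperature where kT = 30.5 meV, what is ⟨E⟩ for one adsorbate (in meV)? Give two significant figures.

Eᵢ/kT = 0.4754, 1.262, 2.305, 2.426, 2.872.
Z = Σ e^(−Eᵢ/kT) = e^(−0.4754) + e^(−1.262) + e^(−2.305) + e^(−2.426) + e^(−2.872) = 0.6216 + 0.2831 + 0.09976 + 0.08839 + 0.05659 = 1.149.
⟨E⟩ = Σ Eᵢ e^(−Eᵢ/kT) / Z = (14.5·0.6216 + 38.5·0.2831 + 70.3·0.09976 + 74.0·0.08839 + 87.6·0.05659) / 1.149 = 33 meV.

33 meV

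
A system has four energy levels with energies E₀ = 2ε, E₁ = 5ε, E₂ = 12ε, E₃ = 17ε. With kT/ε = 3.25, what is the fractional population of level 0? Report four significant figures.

0.6881

Eᵢ/kT = 0.615385, 1.53846, 3.69231, 5.23077.
Z = Σ e^(−Eᵢ/kT) = e^(−0.615385) + e^(−1.53846) + e^(−3.69231) + e^(−5.23077) = 0.540433 + 0.214712 + 0.0249144 + 0.00534940 = 0.785409.
P₀ = e^(−E₀/kT) / Z = 0.540433/0.785409 = 0.6881.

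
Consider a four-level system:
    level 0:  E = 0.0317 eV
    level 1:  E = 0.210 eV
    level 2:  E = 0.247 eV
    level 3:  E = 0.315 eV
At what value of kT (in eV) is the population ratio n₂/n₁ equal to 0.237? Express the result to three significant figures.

0.0257 eV

n₂/n₁ = exp[−(E₂−E₁)/kT] = 0.237.
⇒ (E₂−E₁)/kT = ln(1/0.237) = ln(4.2194) = 1.4397.
kT = 0.037 eV / 1.4397 = 0.0257 eV.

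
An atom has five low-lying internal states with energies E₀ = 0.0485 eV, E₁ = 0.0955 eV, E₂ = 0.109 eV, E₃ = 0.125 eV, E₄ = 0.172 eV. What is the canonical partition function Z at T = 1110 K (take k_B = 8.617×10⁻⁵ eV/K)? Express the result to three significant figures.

Z = 1.73

k_BT = 8.617×10⁻⁵ × 1110 K = 0.095649 eV.
Eᵢ/kT = 0.50706, 0.99844, 1.1396, 1.3069, 1.7982.
Z = Σ e^(−Eᵢ/kT) = e^(−0.50706) + e^(−0.99844) + e^(−1.1396) + e^(−1.3069) + e^(−1.7982) = 0.60226 + 0.36845 + 0.31995 + 0.27066 + 0.16560 = 1.7269.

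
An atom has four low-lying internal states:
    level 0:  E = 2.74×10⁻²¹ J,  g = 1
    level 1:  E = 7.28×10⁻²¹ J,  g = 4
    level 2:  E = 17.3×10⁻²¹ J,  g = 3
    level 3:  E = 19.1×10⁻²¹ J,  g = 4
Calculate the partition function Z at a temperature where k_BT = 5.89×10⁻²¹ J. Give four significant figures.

Z = 2.105

Eᵢ/kT = 0.465195, 1.23599, 2.93718, 3.24278.
Z = Σ gᵢe^(−Eᵢ/kT) = 1·e^(−0.465195) + 4·e^(−1.23599) + 3·e^(−2.93718) + 4·e^(−3.24278) = 0.628013 + 1.16219 + 0.159045 + 0.156221 = 2.10547.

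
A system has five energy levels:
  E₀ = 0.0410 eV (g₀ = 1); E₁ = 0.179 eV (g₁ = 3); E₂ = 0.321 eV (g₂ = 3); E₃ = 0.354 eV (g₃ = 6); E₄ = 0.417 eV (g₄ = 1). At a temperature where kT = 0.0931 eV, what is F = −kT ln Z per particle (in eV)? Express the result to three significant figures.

Eᵢ/kT = 0.44039, 1.9227, 3.4479, 3.8024, 4.4791.
Z = Σ gᵢe^(−Eᵢ/kT) = 1·e^(−0.44039) + 3·e^(−1.9227) + 3·e^(−3.4479) + 6·e^(−3.8024) + 1·e^(−4.4791) = 0.64379 + 0.43863 + 0.095437 + 0.13390 + 0.011344 = 1.3231.
F = −kT ln Z = −0.0931 × ln(1.3231) = −0.0931 × 0.27998 = -0.0261 eV.

-0.0261 eV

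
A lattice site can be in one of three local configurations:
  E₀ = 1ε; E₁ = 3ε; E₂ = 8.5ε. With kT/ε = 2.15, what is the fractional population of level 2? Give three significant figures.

Eᵢ/kT = 0.46512, 1.3953, 3.9535.
Z = Σ e^(−Eᵢ/kT) = e^(−0.46512) + e^(−1.3953) + e^(−3.9535) = 0.62806 + 0.24776 + 0.019187 = 0.89501.
P₂ = e^(−E₂/kT) / Z = 0.019187/0.89501 = 0.0214.

0.0214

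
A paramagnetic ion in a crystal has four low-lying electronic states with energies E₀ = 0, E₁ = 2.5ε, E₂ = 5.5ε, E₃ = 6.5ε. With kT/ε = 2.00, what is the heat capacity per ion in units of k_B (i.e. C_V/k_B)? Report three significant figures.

Eᵢ/kT = 0, 1.2500, 2.7500, 3.2500.
Z = Σ e^(−Eᵢ/kT) = e^(−0) + e^(−1.2500) + e^(−2.7500) + e^(−3.2500) = 1.0000 + 0.28650 + 0.063928 + 0.038774 = 1.3892.
⟨E⟩ = 0.95010 ε, ⟨E²⟩ = 3.8602 ε².
C_V/k_B = (⟨E²⟩ − ⟨E⟩²)/(kT)² = (3.8602 − 0.90269)/4.0000 = 0.739.

0.739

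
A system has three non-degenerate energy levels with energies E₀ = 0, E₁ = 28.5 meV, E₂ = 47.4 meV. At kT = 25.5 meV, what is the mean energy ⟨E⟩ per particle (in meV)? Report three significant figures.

Eᵢ/kT = 0, 1.1176, 1.8588.
Z = Σ e^(−Eᵢ/kT) = e^(−0) + e^(−1.1176) + e^(−1.8588) = 1.0000 + 0.32706 + 0.15586 = 1.4829.
⟨E⟩ = Σ Eᵢ e^(−Eᵢ/kT) / Z = (0·1.0000 + 28.5·0.32706 + 47.4·0.15586) / 1.4829 = 11.3 meV.

11.3 meV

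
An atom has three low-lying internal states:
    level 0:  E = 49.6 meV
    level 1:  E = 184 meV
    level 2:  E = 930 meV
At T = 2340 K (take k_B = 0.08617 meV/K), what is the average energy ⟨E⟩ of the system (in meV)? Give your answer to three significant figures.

102 meV

k_BT = 0.08617 × 2340 K = 201.64 meV.
Eᵢ/kT = 0.24598, 0.91252, 4.6122.
Z = Σ e^(−Eᵢ/kT) = e^(−0.24598) + e^(−0.91252) + e^(−4.6122) = 0.78194 + 0.40151 + 0.0099299 = 1.1934.
⟨E⟩ = Σ Eᵢ e^(−Eᵢ/kT) / Z = (49.6·0.78194 + 184·0.40151 + 930·0.0099299) / 1.1934 = 102 meV.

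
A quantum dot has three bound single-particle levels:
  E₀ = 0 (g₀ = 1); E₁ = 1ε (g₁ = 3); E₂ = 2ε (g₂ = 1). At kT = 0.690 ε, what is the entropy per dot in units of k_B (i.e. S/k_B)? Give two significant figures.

1.2

Eᵢ/kT = 0, 1.449, 2.899.
Z = Σ gᵢe^(−Eᵢ/kT) = 1·e^(−0) + 3·e^(−1.449) + 1·e^(−2.899) = 1.000 + 0.7044 + 0.05508 = 1.759.
⟨E⟩ = Σ EᵢPᵢ = 0.4631 ε.
S/k_B = ln Z + ⟨E⟩/kT = ln(1.759) + 0.4631/0.690 = 0.5647 + 0.6712 = 1.2.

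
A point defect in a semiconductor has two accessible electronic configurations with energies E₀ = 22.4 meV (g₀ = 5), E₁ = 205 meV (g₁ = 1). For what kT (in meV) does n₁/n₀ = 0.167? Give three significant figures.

n₁/n₀ = (g₁/g₀) exp[−(E₁−E₀)/kT] = 0.167.
⇒ (E₁−E₀)/kT = ln((1/5)/0.167) = ln(1.1976) = 0.18032.
kT = 182.6 meV / 0.18032 = 1010 meV.

1010 meV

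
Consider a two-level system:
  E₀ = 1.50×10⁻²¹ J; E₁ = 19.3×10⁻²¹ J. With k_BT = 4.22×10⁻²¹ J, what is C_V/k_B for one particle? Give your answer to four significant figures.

Eᵢ/kT = 0.355450, 4.57346.
Z = Σ e^(−Eᵢ/kT) = e^(−0.355450) + e^(−4.57346) = 0.700858 + 0.0103222 = 0.711180.
⟨E⟩ = 1.75835, ⟨E²⟩ = 7.62373.
C_V/k_B = (⟨E²⟩ − ⟨E⟩²)/(kT)² = (7.62373 − 3.09179)/17.8084 = 0.2545.

0.2545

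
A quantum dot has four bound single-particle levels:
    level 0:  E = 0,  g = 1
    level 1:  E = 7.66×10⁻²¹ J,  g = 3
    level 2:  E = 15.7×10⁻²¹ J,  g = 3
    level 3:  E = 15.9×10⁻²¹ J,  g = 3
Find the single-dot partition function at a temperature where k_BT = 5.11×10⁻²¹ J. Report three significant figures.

Eᵢ/kT = 0, 1.4990, 3.0724, 3.1115.
Z = Σ gᵢe^(−Eᵢ/kT) = 1·e^(−0) + 3·e^(−1.4990) + 3·e^(−3.0724) + 3·e^(−3.1115) = 1.0000 + 0.67006 + 0.13893 + 0.13360 = 1.9426.

Z = 1.94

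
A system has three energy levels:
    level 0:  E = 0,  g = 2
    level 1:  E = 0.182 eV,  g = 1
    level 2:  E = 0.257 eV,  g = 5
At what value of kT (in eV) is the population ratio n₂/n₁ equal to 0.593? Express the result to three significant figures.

0.0352 eV

n₂/n₁ = (g₂/g₁) exp[−(E₂−E₁)/kT] = 0.593.
⇒ (E₂−E₁)/kT = ln((5/1)/0.593) = ln(8.4317) = 2.1320.
kT = 0.075 eV / 2.1320 = 0.0352 eV.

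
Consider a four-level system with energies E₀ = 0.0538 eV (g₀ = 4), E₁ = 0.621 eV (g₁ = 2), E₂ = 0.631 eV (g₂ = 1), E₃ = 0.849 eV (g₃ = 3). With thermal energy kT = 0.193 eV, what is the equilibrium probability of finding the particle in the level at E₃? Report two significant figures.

Eᵢ/kT = 0.2788, 3.218, 3.269, 4.399.
Z = Σ gᵢe^(−Eᵢ/kT) = 4·e^(−0.2788) + 2·e^(−3.218) + 1·e^(−3.269) + 3·e^(−4.399) = 3.027 + 0.08007 + 0.03804 + 0.03687 = 3.182.
P₃ = g₃ e^(−E₃/kT) / Z = 0.03687/3.182 = 0.012.

0.012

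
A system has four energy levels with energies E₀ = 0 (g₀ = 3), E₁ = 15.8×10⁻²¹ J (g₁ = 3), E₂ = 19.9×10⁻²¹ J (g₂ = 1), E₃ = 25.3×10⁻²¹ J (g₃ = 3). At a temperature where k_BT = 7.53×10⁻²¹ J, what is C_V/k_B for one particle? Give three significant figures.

0.793

Eᵢ/kT = 0, 2.0983, 2.6428, 3.3599.
Z = Σ gᵢe^(−Eᵢ/kT) = 3·e^(−0) + 3·e^(−2.0983) + 1·e^(−2.6428) + 3·e^(−3.3599) = 3.0000 + 0.36799 + 0.071162 + 0.10422 = 3.5434.
⟨E⟩ = 2.7847, ⟨E²⟩ = 52.705.
C_V/k_B = (⟨E²⟩ − ⟨E⟩²)/(kT)² = (52.705 − 7.7546)/56.701 = 0.793.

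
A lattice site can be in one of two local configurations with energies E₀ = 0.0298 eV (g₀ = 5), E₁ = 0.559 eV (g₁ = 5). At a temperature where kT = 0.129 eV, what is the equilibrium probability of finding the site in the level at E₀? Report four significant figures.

Eᵢ/kT = 0.231008, 4.33333.
Z = Σ gᵢe^(−Eᵢ/kT) = 5·e^(−0.231008) + 5·e^(−4.33333) = 3.96867 + 0.0656189 = 4.03429.
P₀ = g₀ e^(−E₀/kT) / Z = 3.96867/4.03429 = 0.9837.

0.9837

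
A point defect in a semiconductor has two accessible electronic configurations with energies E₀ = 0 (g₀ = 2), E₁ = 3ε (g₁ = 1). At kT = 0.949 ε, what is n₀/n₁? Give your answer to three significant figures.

47.2

n₀/n₁ = (g₀/g₁) exp[−(E₀−E₁)/kT] = (2/1) × exp(−(-3ε)/(0.949ε)) = (2/1) × exp(3.1612) = 47.2.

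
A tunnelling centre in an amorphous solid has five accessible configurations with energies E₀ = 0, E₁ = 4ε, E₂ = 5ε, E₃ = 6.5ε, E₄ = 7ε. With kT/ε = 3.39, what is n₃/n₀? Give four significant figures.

n₃/n₀ = exp[−(E₃−E₀)/kT] = exp(−(6.5ε)/(3.39ε)) = exp(-1.91740) = 0.1470.

0.1470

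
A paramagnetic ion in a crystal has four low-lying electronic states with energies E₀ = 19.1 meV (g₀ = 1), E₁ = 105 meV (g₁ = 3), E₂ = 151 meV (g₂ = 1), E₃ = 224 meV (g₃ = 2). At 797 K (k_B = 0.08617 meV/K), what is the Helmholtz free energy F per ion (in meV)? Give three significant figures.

k_BT = 0.08617 × 797 K = 68.677 meV.
Eᵢ/kT = 0.27811, 1.5289, 2.1987, 3.2616.
Z = Σ gᵢe^(−Eᵢ/kT) = 1·e^(−0.27811) + 3·e^(−1.5289) + 1·e^(−2.1987) + 2·e^(−3.2616) = 0.75721 + 0.65032 + 0.11095 + 0.076654 = 1.5951.
F = −kT ln Z = −68.677 × ln(1.5951) = −68.677 × 0.46694 = -32.1 meV.

-32.1 meV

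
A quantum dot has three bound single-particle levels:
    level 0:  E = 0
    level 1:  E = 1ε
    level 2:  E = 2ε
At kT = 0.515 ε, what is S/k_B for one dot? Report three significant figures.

Eᵢ/kT = 0, 1.9417, 3.8835.
Z = Σ e^(−Eᵢ/kT) = e^(−0) + e^(−1.9417) + e^(−3.8835) = 1.0000 + 0.14346 + 0.020579 = 1.1640.
⟨E⟩ = Σ EᵢPᵢ = 0.15861 ε.
S/k_B = ln Z + ⟨E⟩/kT = ln(1.1640) + 0.15861/0.515 = 0.15186 + 0.30798 = 0.460.

0.460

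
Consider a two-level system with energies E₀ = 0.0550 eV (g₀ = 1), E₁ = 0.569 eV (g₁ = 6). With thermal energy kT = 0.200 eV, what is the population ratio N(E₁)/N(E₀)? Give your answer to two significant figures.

n₁/n₀ = (g₁/g₀) exp[−(E₁−E₀)/kT] = (6/1) × exp(−(0.5140 eV)/(0.200 eV)) = (6/1) × exp(-2.570) = 0.46.

0.46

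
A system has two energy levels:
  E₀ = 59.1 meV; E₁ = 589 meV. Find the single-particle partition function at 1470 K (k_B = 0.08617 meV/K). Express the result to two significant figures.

Z = 0.64

k_BT = 0.08617 × 1470 K = 126.7 meV.
Eᵢ/kT = 0.4665, 4.649.
Z = Σ e^(−Eᵢ/kT) = e^(−0.4665) + e^(−4.649) = 0.6272 + 0.009571 = 0.6368.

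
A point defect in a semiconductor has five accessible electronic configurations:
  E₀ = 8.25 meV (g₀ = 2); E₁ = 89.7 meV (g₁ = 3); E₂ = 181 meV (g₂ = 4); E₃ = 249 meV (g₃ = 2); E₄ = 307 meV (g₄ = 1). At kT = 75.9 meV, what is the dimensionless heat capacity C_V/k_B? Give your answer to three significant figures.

Eᵢ/kT = 0.10870, 1.1818, 2.3847, 3.2806, 4.0448.
Z = Σ gᵢe^(−Eᵢ/kT) = 2·e^(−0.10870) + 3·e^(−1.1818) + 4·e^(−2.3847) + 2·e^(−3.2806) + 1·e^(−4.0448) = 1.7940 + 0.92018 + 0.36847 + 0.075211 + 0.017513 = 3.1754.
⟨E⟩ = 59.249 meV, ⟨E²⟩ = 8160.0 meV².
C_V/k_B = (⟨E²⟩ − ⟨E⟩²)/(kT)² = (8160.0 − 3510.4)/5760.8 = 0.807.

0.807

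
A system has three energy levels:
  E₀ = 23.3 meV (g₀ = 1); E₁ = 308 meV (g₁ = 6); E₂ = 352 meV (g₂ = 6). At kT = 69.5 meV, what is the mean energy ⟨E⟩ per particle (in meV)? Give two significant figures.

63 meV

Eᵢ/kT = 0.3353, 4.432, 5.065.
Z = Σ gᵢe^(−Eᵢ/kT) = 1·e^(−0.3353) + 6·e^(−4.432) + 6·e^(−5.065) = 0.7151 + 0.07134 + 0.03788 = 0.8243.
⟨E⟩ = Σ Eᵢ gᵢe^(−Eᵢ/kT) / Z = (23.3·0.7151 + 308·0.07134 + 352·0.03788) / 0.8243 = 63 meV.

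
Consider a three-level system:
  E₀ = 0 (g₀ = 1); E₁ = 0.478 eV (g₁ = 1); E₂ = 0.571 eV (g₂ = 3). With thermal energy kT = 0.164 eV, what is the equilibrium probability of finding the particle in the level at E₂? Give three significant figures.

Eᵢ/kT = 0, 2.9146, 3.4817.
Z = Σ gᵢe^(−Eᵢ/kT) = 1·e^(−0) + 1·e^(−2.9146) + 3·e^(−3.4817) = 1.0000 + 0.054226 + 0.092265 = 1.1465.
P₂ = g₂ e^(−E₂/kT) / Z = 0.092265/1.1465 = 0.0805.

0.0805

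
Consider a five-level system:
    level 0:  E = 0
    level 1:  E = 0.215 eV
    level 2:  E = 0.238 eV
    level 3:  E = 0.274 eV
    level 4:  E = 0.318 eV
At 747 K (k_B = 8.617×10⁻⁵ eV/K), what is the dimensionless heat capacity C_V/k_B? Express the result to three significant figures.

k_BT = 8.617×10⁻⁵ × 747 K = 0.064369 eV.
Eᵢ/kT = 0, 3.3401, 3.6974, 4.2567, 4.9403.
Z = Σ e^(−Eᵢ/kT) = e^(−0) + e^(−3.3401) + e^(−3.6974) + e^(−4.2567) + e^(−4.9403) = 1.0000 + 0.035433 + 0.024788 + 0.014169 + 0.0071525 = 1.0815.
⟨E⟩ = 0.018192 eV, ⟨E²⟩ = 0.0044651 eV².
C_V/k_B = (⟨E²⟩ − ⟨E⟩²)/(kT)² = (0.0044651 − 0.00033095)/0.0041434 = 0.998.

0.998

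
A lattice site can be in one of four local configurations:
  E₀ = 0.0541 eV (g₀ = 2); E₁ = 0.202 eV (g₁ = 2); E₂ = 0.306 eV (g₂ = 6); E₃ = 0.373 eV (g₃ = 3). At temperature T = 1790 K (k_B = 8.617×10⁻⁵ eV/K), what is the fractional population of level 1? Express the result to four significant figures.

k_BT = 8.617×10⁻⁵ × 1790 K = 0.154244 eV.
Eᵢ/kT = 0.350743, 1.30961, 1.98387, 2.41825.
Z = Σ gᵢe^(−Eᵢ/kT) = 2·e^(−0.350743) + 2·e^(−1.30961) + 6·e^(−1.98387) + 3·e^(−2.41825) = 1.40833 + 0.539851 + 0.825216 + 0.267232 = 3.04063.
P₁ = g₁ e^(−E₁/kT) / Z = 0.539851/3.04063 = 0.1775.

0.1775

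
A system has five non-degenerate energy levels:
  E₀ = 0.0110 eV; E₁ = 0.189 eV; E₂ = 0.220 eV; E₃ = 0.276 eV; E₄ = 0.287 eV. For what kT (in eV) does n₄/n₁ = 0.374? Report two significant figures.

n₄/n₁ = exp[−(E₄−E₁)/kT] = 0.374.
⇒ (E₄−E₁)/kT = ln(1/0.374) = ln(2.674) = 0.9836.
kT = 0.098 eV / 0.9836 = 0.10 eV.

0.10 eV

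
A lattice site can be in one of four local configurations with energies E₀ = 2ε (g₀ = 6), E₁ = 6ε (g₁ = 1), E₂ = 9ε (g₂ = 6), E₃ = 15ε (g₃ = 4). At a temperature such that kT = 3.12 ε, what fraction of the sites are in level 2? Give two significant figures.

Eᵢ/kT = 0.6410, 1.923, 2.885, 4.808.
Z = Σ gᵢe^(−Eᵢ/kT) = 6·e^(−0.6410) + 1·e^(−1.923) + 6·e^(−2.885) + 4·e^(−4.808) = 3.161 + 0.1462 + 0.3351 + 0.03266 = 3.675.
P₂ = g₂ e^(−E₂/kT) / Z = 0.3351/3.675 = 0.091.

0.091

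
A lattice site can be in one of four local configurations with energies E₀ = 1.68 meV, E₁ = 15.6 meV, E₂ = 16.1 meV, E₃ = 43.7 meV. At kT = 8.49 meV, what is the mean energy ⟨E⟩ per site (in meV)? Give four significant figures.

Eᵢ/kT = 0.197880, 1.83746, 1.89635, 5.14723.
Z = Σ e^(−Eᵢ/kT) = e^(−0.197880) + e^(−1.83746) + e^(−1.89635) + e^(−5.14723) = 0.820468 + 0.159221 + 0.150116 + 0.00581549 = 1.13562.
⟨E⟩ = Σ Eᵢ e^(−Eᵢ/kT) / Z = (1.68·0.820468 + 15.6·0.159221 + 16.1·0.150116 + 43.7·0.00581549) / 1.13562 = 5.753 meV.

5.753 meV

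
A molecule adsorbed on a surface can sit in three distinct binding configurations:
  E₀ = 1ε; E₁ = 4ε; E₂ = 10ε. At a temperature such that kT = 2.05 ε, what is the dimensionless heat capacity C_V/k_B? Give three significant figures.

Eᵢ/kT = 0.48780, 1.9512, 4.8780.
Z = Σ e^(−Eᵢ/kT) = e^(−0.48780) + e^(−1.9512) + e^(−4.8780) = 0.61398 + 0.14210 + 0.0076122 = 0.76369.
⟨E⟩ = 1.6479 ε, ⟨E²⟩ = 4.7779 ε².
C_V/k_B = (⟨E²⟩ − ⟨E⟩²)/(kT)² = (4.7779 − 2.7156)/4.2025 = 0.491.

0.491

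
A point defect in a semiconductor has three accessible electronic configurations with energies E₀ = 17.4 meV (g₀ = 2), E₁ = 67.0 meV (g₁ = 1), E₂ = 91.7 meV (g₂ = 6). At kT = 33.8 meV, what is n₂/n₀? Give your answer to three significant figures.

0.333

n₂/n₀ = (g₂/g₀) exp[−(E₂−E₀)/kT] = (6/2) × exp(−(74.3 meV)/(33.8 meV)) = (6/2) × exp(-2.1982) = 0.333.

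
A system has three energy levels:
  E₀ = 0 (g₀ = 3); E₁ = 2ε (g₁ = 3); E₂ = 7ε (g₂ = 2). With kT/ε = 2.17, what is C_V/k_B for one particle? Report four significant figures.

Eᵢ/kT = 0, 0.921659, 3.22581.
Z = Σ gᵢe^(−Eᵢ/kT) = 3·e^(−0) + 3·e^(−0.921659) + 2·e^(−3.22581) = 3.00000 + 1.19358 + 0.0794472 = 4.27303.
⟨E⟩ = 0.688806 ε, ⟨E²⟩ = 2.02836 ε².
C_V/k_B = (⟨E²⟩ − ⟨E⟩²)/(kT)² = (2.02836 − 0.474454)/4.70890 = 0.3300.

0.3300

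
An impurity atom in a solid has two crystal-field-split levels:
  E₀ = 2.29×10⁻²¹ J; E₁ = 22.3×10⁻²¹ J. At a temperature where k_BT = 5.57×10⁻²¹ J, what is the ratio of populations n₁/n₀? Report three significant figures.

n₁/n₀ = exp[−(E₁−E₀)/kT] = exp(−(20.01 ×10⁻²¹ J)/(5.57 ×10⁻²¹ J)) = exp(-3.5925) = 0.0275.

0.0275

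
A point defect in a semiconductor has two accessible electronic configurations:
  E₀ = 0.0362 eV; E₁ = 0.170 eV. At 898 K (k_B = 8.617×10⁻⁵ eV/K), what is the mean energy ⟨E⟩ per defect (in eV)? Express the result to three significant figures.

k_BT = 8.617×10⁻⁵ × 898 K = 0.077381 eV.
Eᵢ/kT = 0.46782, 2.1969.
Z = Σ e^(−Eᵢ/kT) = e^(−0.46782) + e^(−2.1969) = 0.62637 + 0.11115 = 0.73752.
⟨E⟩ = Σ Eᵢ e^(−Eᵢ/kT) / Z = (0.0362·0.62637 + 0.170·0.11115) / 0.73752 = 0.0564 eV.

0.0564 eV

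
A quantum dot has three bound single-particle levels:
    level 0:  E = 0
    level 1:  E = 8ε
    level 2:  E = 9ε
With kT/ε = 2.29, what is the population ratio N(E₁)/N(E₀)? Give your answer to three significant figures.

n₁/n₀ = exp[−(E₁−E₀)/kT] = exp(−(8ε)/(2.29ε)) = exp(-3.4934) = 0.0304.

0.0304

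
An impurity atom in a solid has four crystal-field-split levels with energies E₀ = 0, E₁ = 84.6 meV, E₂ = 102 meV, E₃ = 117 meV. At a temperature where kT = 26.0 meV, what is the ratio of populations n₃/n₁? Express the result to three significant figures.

n₃/n₁ = exp[−(E₃−E₁)/kT] = exp(−(32.4 meV)/(26.0 meV)) = exp(-1.2462) = 0.288.

0.288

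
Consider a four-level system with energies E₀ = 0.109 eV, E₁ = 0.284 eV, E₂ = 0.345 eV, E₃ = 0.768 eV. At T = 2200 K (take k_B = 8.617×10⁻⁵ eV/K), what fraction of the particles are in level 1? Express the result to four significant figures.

k_BT = 8.617×10⁻⁵ × 2200 K = 0.189574 eV.
Eᵢ/kT = 0.574973, 1.49810, 1.81987, 4.05119.
Z = Σ e^(−Eᵢ/kT) = e^(−0.574973) + e^(−1.49810) + e^(−1.81987) + e^(−4.05119) = 0.562720 + 0.223555 + 0.162047 + 0.0174017 = 0.965724.
P₁ = e^(−E₁/kT) / Z = 0.223555/0.965724 = 0.2315.

0.2315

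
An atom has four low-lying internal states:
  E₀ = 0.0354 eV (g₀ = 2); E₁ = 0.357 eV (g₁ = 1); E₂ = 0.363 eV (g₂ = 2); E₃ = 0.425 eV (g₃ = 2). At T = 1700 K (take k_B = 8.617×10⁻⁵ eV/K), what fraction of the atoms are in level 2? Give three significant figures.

0.0867

k_BT = 8.617×10⁻⁵ × 1700 K = 0.14649 eV.
Eᵢ/kT = 0.24165, 2.4370, 2.4780, 2.9012.
Z = Σ gᵢe^(−Eᵢ/kT) = 2·e^(−0.24165) + 1·e^(−2.4370) + 2·e^(−2.4780) + 2·e^(−2.9012) = 1.5707 + 0.087423 + 0.16782 + 0.10991 = 1.9359.
P₂ = g₂ e^(−E₂/kT) / Z = 0.16782/1.9359 = 0.0867.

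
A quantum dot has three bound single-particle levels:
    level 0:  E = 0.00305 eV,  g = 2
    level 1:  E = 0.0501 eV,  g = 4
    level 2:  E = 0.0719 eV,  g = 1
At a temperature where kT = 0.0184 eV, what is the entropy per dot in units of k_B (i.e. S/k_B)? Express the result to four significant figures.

1.225

Eᵢ/kT = 0.165761, 2.72283, 3.90761.
Z = Σ gᵢe^(−Eᵢ/kT) = 2·e^(−0.165761) + 4·e^(−2.72283) + 1·e^(−3.90761) = 1.69450 + 0.262754 + 0.0200885 = 1.97734.
⟨E⟩ = Σ EᵢPᵢ = 0.0100016 eV.
S/k_B = ln Z + ⟨E⟩/kT = ln(1.97734) + 0.0100016/0.0184 = 0.681753 + 0.543565 = 1.225.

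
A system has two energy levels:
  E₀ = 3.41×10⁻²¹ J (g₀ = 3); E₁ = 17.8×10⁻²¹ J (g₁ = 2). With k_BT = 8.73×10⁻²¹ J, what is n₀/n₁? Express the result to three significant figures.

7.80

n₀/n₁ = (g₀/g₁) exp[−(E₀−E₁)/kT] = (3/2) × exp(−(-14.39 ×10⁻²¹ J)/(8.73 ×10⁻²¹ J)) = (3/2) × exp(1.6483) = 7.80.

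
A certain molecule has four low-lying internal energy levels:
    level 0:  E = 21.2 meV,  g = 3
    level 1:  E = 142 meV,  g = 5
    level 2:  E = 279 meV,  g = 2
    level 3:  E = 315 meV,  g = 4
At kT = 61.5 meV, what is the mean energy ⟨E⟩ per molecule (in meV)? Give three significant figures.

Eᵢ/kT = 0.34472, 2.3089, 4.5366, 5.1220.
Z = Σ gᵢe^(−Eᵢ/kT) = 3·e^(−0.34472) + 5·e^(−2.3089) + 2·e^(−4.5366) + 4·e^(−5.1220) = 2.1253 + 0.49685 + 0.021420 + 0.023856 = 2.6674.
⟨E⟩ = Σ Eᵢ gᵢe^(−Eᵢ/kT) / Z = (21.2·2.1253 + 142·0.49685 + 279·0.021420 + 315·0.023856) / 2.6674 = 48.4 meV.

48.4 meV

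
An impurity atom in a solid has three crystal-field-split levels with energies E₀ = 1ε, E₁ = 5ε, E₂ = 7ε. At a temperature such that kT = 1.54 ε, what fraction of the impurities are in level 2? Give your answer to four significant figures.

0.01856

Eᵢ/kT = 0.649351, 3.24675, 4.54545.
Z = Σ e^(−Eᵢ/kT) = e^(−0.649351) + e^(−3.24675) + e^(−4.54545) = 0.522385 + 0.0389004 + 0.0106154 = 0.571901.
P₂ = e^(−E₂/kT) / Z = 0.0106154/0.571901 = 0.01856.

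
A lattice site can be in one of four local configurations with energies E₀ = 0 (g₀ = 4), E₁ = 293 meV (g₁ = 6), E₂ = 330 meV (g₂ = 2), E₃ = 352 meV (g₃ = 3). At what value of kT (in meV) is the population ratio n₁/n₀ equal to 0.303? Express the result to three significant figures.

183 meV

n₁/n₀ = (g₁/g₀) exp[−(E₁−E₀)/kT] = 0.303.
⇒ (E₁−E₀)/kT = ln((6/4)/0.303) = ln(4.9505) = 1.5995.
kT = 293 meV / 1.5995 = 183 meV.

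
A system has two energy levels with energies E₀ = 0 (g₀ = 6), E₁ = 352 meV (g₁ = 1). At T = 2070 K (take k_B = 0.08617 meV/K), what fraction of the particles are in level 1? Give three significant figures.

0.0226

k_BT = 0.08617 × 2070 K = 178.37 meV.
Eᵢ/kT = 0, 1.9734.
Z = Σ gᵢe^(−Eᵢ/kT) = 6·e^(−0) + 1·e^(−1.9734) = 6.0000 + 0.13898 = 6.1390.
P₁ = g₁ e^(−E₁/kT) / Z = 0.13898/6.1390 = 0.0226.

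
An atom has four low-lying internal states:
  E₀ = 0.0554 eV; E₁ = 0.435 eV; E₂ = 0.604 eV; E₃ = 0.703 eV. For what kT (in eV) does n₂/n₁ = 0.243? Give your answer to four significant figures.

0.1195 eV

n₂/n₁ = exp[−(E₂−E₁)/kT] = 0.243.
⇒ (E₂−E₁)/kT = ln(1/0.243) = ln(4.11523) = 1.41469.
kT = 0.169 eV / 1.41469 = 0.1195 eV.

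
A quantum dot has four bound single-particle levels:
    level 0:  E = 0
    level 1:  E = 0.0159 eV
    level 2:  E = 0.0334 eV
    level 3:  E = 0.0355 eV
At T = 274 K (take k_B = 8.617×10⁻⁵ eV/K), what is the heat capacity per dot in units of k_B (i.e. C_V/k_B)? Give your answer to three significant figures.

k_BT = 8.617×10⁻⁵ × 274 K = 0.023611 eV.
Eᵢ/kT = 0, 0.67341, 1.4146, 1.5035.
Z = Σ e^(−Eᵢ/kT) = e^(−0) + e^(−0.67341) + e^(−1.4146) + e^(−1.5035) = 1.0000 + 0.50997 + 0.24302 + 0.22235 = 1.9753.
⟨E⟩ = 0.012210 eV, ⟨E²⟩ = 0.00034438 eV².
C_V/k_B = (⟨E²⟩ − ⟨E⟩²)/(kT)² = (0.00034438 − 0.00014908)/0.00055748 = 0.350.

0.350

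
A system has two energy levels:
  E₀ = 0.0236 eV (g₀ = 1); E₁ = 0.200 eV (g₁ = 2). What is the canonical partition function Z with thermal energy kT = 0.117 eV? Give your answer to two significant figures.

Z = 1.2

Eᵢ/kT = 0.2017, 1.709.
Z = Σ gᵢe^(−Eᵢ/kT) = 1·e^(−0.2017) + 2·e^(−1.709) = 0.8173 + 0.3621 = 1.179.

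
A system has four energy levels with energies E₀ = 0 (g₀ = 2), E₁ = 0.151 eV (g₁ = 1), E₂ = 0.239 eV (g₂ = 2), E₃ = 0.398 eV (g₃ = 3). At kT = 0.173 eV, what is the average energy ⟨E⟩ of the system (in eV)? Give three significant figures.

0.0940 eV

Eᵢ/kT = 0, 0.87283, 1.3815, 2.3006.
Z = Σ gᵢe^(−Eᵢ/kT) = 2·e^(−0) + 1·e^(−0.87283) + 2·e^(−1.3815) + 3·e^(−2.3006) = 2.0000 + 0.41777 + 0.50240 + 0.30060 = 3.2208.
⟨E⟩ = Σ Eᵢ gᵢe^(−Eᵢ/kT) / Z = (0·2.0000 + 0.151·0.41777 + 0.239·0.50240 + 0.398·0.30060) / 3.2208 = 0.0940 eV.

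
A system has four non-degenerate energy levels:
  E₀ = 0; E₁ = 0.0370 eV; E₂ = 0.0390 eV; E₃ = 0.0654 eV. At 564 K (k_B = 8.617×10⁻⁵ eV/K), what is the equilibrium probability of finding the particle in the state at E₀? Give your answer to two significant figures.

0.46

k_BT = 8.617×10⁻⁵ × 564 K = 0.04860 eV.
Eᵢ/kT = 0, 0.7613, 0.8025, 1.346.
Z = Σ e^(−Eᵢ/kT) = e^(−0) + e^(−0.7613) + e^(−0.8025) + e^(−1.346) = 1.000 + 0.4671 + 0.4482 + 0.2603 = 2.176.
P₀ = e^(−E₀/kT) / Z = 1.000/2.176 = 0.46.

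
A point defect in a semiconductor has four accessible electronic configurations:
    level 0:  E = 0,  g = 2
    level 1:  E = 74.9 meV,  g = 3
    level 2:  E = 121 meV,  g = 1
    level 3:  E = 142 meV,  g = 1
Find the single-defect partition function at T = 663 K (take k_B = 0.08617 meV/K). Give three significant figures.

Z = 3.01

k_BT = 0.08617 × 663 K = 57.131 meV.
Eᵢ/kT = 0, 1.3110, 2.1179, 2.4855.
Z = Σ gᵢe^(−Eᵢ/kT) = 2·e^(−0) + 3·e^(−1.3110) + 1·e^(−2.1179) + 1·e^(−2.4855) = 2.0000 + 0.80865 + 0.12028 + 0.083284 = 3.0122.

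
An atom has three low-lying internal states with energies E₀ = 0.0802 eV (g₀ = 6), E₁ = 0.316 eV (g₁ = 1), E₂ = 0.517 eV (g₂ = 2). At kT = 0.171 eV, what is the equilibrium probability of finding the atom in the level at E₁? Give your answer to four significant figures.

Eᵢ/kT = 0.469006, 1.84795, 3.02339.
Z = Σ gᵢe^(−Eᵢ/kT) = 6·e^(−0.469006) + 1·e^(−1.84795) + 2·e^(−3.02339) = 3.75374 + 0.157560 + 0.0972721 = 4.00857.
P₁ = g₁ e^(−E₁/kT) / Z = 0.157560/4.00857 = 0.03931.

0.03931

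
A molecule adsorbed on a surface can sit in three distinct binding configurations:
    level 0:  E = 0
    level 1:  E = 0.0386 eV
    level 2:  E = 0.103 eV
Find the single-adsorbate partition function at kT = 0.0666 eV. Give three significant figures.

Eᵢ/kT = 0, 0.57958, 1.5465.
Z = Σ e^(−Eᵢ/kT) = e^(−0) + e^(−0.57958) + e^(−1.5465) = 1.0000 + 0.56013 + 0.21299 = 1.7731.

Z = 1.77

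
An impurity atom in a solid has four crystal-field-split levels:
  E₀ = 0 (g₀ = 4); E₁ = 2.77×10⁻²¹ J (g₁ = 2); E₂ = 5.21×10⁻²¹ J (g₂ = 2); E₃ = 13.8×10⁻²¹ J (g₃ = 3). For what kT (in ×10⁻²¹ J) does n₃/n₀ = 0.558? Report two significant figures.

47 ×10⁻²¹ J

n₃/n₀ = (g₃/g₀) exp[−(E₃−E₀)/kT] = 0.558.
⇒ (E₃−E₀)/kT = ln((3/4)/0.558) = ln(1.344) = 0.2957.
kT = 13.8 ×10⁻²¹ J / 0.2957 = 47 ×10⁻²¹ J.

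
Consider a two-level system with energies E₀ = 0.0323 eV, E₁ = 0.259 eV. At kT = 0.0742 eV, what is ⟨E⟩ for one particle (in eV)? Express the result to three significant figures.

0.0425 eV

Eᵢ/kT = 0.43531, 3.4906.
Z = Σ e^(−Eᵢ/kT) = e^(−0.43531) + e^(−3.4906) = 0.64706 + 0.030483 = 0.67754.
⟨E⟩ = Σ Eᵢ e^(−Eᵢ/kT) / Z = (0.0323·0.64706 + 0.259·0.030483) / 0.67754 = 0.0425 eV.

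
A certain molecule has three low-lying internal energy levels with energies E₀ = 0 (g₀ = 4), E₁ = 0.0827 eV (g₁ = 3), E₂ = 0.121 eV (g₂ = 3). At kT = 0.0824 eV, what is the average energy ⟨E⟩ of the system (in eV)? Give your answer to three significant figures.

0.0301 eV

Eᵢ/kT = 0, 1.0036, 1.4684.
Z = Σ gᵢe^(−Eᵢ/kT) = 4·e^(−0) + 3·e^(−1.0036) + 3·e^(−1.4684) = 4.0000 + 1.0997 + 0.69088 = 5.7906.
⟨E⟩ = Σ Eᵢ gᵢe^(−Eᵢ/kT) / Z = (0·4.0000 + 0.0827·1.0997 + 0.121·0.69088) / 5.7906 = 0.0301 eV.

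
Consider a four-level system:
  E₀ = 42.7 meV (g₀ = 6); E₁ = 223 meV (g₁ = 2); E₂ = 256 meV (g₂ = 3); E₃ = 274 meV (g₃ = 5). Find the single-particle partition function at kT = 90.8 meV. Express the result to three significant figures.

Z = 4.34

Eᵢ/kT = 0.47026, 2.4559, 2.8194, 3.0176.
Z = Σ gᵢe^(−Eᵢ/kT) = 6·e^(−0.47026) + 2·e^(−2.4559) + 3·e^(−2.8194) + 5·e^(−3.0176) = 3.7490 + 0.17157 + 0.17893 + 0.24459 = 4.3441.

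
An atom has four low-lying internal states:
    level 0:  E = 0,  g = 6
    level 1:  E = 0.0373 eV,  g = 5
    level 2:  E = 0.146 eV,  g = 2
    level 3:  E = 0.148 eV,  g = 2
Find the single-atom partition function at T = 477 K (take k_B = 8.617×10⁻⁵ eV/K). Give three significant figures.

Z = 8.13

k_BT = 8.617×10⁻⁵ × 477 K = 0.041103 eV.
Eᵢ/kT = 0, 0.90748, 3.5521, 3.6007.
Z = Σ gᵢe^(−Eᵢ/kT) = 6·e^(−0) + 5·e^(−0.90748) + 2·e^(−3.5521) + 2·e^(−3.6007) = 6.0000 + 2.0177 + 0.057329 + 0.054609 = 8.1296.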